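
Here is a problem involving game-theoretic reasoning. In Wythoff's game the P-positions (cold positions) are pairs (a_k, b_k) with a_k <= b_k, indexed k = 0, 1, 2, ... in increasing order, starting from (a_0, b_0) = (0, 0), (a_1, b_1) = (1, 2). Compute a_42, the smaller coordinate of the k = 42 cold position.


By Wythoff's theorem, a_k = floor(k * phi) and b_k = floor(k * phi^2) = a_k + k, where phi = (1 + sqrt(5))/2 is the golden ratio.
phi = (1 + sqrt(5))/2 = 1.618034
k = 42
k * phi = 42 * 1.618034 = 67.957428
a_42 = floor(k * phi) = 67

67


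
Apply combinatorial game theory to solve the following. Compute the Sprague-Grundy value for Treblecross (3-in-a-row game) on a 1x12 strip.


Treblecross: place X on empty cells; 3-in-a-row wins.
Playing within two cells of an existing X lets the opponent win at once, so sensible play treats the cells i-2..i+2 around each X as dead. The player left with no safe cell loses, so this is a normal-play take-away game on strips of safe cells.
Placing X at cell i (0-indexed) of a strip of k safe cells leaves independent strips of sizes max(0, i-2) and max(0, k-i-3). Hence G(k) = mex{ G(max(0,i-2)) XOR G(max(0,k-i-3)) : 0 <= i < k }, with G(0) = 0.
G(1): splits (0,0):0^0=0 -> mex({0}) = 1
G(2): splits (0,0):0^0=0 -> mex({0}) = 1
G(3): splits (0,0):0^0=0 -> mex({0}) = 1
G(4): splits (0,1):0^1=1 (0,0):0^0=0 -> mex({0, 1}) = 2
G(5): splits (0,2):0^1=1 (0,1):0^1=1 (0,0):0^0=0 -> mex({0, 1}) = 2
G(6) = mex({1}) = 0
G(7) = mex({0, 1, 2}) = 3
G(8) = mex({0, 1, 2}) = 3
G(9) = mex({0, 2}) = 1
G(10) = mex({0, 2, 3}) = 1
G(11) = mex({0, 3}) = 1
G(12) = mex({1, 3}) = 0
Therefore G(12) = 0.

0


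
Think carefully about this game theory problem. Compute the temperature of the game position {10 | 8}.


The game is {10 | 8}, a switch {a | b} with numbers a > b.
Cooling {a | b} by t gives {a - t | b + t}, which stops being hot when a - t = b + t, i.e. at t = (a - b)/2. So the temperature of a switch is (a - b)/2.
Temperature = (Left option - Right option) / 2
= (10 - (8)) / 2
= 2 / 2
= 1

1


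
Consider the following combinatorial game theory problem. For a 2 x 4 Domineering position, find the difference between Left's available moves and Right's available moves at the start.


Board is 2 x 4 (rows x cols).
Left (vertical) placements: (rows-1) * cols = 1 * 4 = 4
Right (horizontal) placements: rows * (cols-1) = 2 * 3 = 6
Advantage = Left - Right = 4 - 6 = -2

-2


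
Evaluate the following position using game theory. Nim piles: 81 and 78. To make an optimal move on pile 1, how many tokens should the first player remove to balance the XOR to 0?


Piles: 81 and 78
Current XOR: 81 XOR 78 = 31 (non-zero, so this is an N-position).
To make the XOR zero, we need to find a move that balances the piles.
For pile 1 (size 81): target = 81 XOR 31 = 78
We reduce pile 1 from 81 to 78.
Tokens removed: 81 - 78 = 3
Verification: 78 XOR 78 = 0

3


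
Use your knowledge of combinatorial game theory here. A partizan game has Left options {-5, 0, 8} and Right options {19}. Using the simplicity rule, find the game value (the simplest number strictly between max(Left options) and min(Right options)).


Left options: {-5, 0, 8}, max = 8
Right options: {19}, min = 19
All options are numbers and max(Left) < min(Right), so by the simplicity theorem the value is the simplest (earliest-born) number strictly between 8 and 19.
Integers 9 through 18 all lie strictly between 8 and 19.
Among integers, the simplest (lowest birthday = smallest |n|; 0 is born on day 0, +-n on day n) is 9.
No non-integer in the interval can be simpler: if x is a non-integer in the interval, then floor(x) or ceil(x) also lies in the interval (the interval contains an integer), and both are proper prefixes of x's sign expansion, i.e. born earlier. So the game value is 9.
Game value = 9

9


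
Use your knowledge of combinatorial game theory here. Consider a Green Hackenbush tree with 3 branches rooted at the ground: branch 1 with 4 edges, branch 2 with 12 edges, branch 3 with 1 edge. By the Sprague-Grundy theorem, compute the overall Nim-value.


The tree has 3 branches from the ground vertex.
In Green Hackenbush, the Nim-value of a simple path of length k is k.
Branch 1: length 4, Nim-value = 4
Branch 2: length 12, Nim-value = 12
Branch 3: length 1, Nim-value = 1
Total Nim-value = XOR of all branch values:
0 XOR 4 = 4
4 XOR 12 = 8
8 XOR 1 = 9
Nim-value of the tree = 9

9


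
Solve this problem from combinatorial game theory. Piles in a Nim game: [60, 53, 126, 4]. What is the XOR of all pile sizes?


We need the XOR (exclusive or) of all pile sizes.
After XOR-ing pile 1 (size 60): 0 XOR 60 = 60
After XOR-ing pile 2 (size 53): 60 XOR 53 = 9
After XOR-ing pile 3 (size 126): 9 XOR 126 = 119
After XOR-ing pile 4 (size 4): 119 XOR 4 = 115
The Nim-value of this position is 115.

115


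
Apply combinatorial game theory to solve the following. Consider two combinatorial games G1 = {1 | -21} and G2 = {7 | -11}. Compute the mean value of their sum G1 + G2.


G1 = {1 | -21}, G2 = {7 | -11}
Each is a switch {a | b} with numbers a > b; its mean value is (a + b)/2, and mean value is additive over game sums: m(G1 + G2) = m(G1) + m(G2).
Mean of G1 = (1 + (-21))/2 = -20/2 = -10
Mean of G2 = (7 + (-11))/2 = -4/2 = -2
Mean of G1 + G2 = -10 + -2 = -12

-12


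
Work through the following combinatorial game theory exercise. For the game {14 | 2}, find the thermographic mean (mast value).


Game = {14 | 2}, a switch {a | b} with numbers a > b.
Its thermograph has left wall a - t and right wall b + t, which meet at t = (a - b)/2, where both equal (a + b)/2. So the mast (mean value) is at (a + b)/2.
Mean = (14 + (2))/2 = 16/2 = 8

8


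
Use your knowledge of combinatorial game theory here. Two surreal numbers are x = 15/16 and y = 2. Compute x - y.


x = 15/16, y = 2
Converting to common denominator: 16
x = 15/16, y = 32/16
x - y = 15/16 - 2 = -17/16

-17/16


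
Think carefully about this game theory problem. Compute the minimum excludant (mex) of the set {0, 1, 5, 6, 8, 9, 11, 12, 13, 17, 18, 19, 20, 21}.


Set = {0, 1, 5, 6, 8, 9, 11, 12, 13, 17, 18, 19, 20, 21}
0 is in the set.
1 is in the set.
2 is NOT in the set. This is the mex.
mex = 2

2


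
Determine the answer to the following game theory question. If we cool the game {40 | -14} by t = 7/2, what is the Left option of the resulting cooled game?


Original game: {40 | -14} (a switch {a | b} with a > b).
Cooling by t (for t below the temperature (a - b)/2 = 27) taxes each move by t: {a | b} cooled by t is {a - t | b + t}.
Cooling amount: t = 7/2
Cooled Left option: 40 - 7/2 = 73/2
Cooled Right option: -14 + 7/2 = -21/2
Cooled game: {73/2 | -21/2}
Left option = 73/2

73/2


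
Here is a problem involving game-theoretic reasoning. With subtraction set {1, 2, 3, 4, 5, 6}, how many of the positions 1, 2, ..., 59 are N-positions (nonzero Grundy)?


Subtraction set S = {1, 2, 3, 4, 5, 6}, so G(n) = n mod 7.
G(n) = 0 when n is a multiple of 7.
Multiples of 7 in [1, 59]: 8
N-positions (nonzero Grundy) = 59 - 8 = 51

51


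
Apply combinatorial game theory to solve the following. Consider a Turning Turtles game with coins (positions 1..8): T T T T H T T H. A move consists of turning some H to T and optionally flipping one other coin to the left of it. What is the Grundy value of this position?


Coins: T T T T H T T H
Key fact: a single head at position k behaves exactly like a Nim heap of size k (turning it to T and optionally flipping a coin at j < k corresponds to moving the heap from k to j, or to 0), and heads combine as a disjunctive sum (two heads at the same place would cancel, matching j XOR j = 0). So the Nim-value is the XOR of the 1-indexed positions of the heads.
Face-up positions (1-indexed): [5, 8]
XOR 0 with 5: 0 XOR 5 = 5
XOR 5 with 8: 5 XOR 8 = 13
Nim-value = 13

13


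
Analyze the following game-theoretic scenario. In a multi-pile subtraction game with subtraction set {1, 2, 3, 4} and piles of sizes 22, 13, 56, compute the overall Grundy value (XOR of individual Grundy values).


Subtraction set: {1, 2, 3, 4}
For this subtraction set, G(n) = n mod 5 (period = max + 1 = 5).
Pile 1 (size 22): G(22) = 22 mod 5 = 2
Pile 2 (size 13): G(13) = 13 mod 5 = 3
Pile 3 (size 56): G(56) = 56 mod 5 = 1
Total Grundy value = XOR of all: 2 XOR 3 XOR 1 = 0

0


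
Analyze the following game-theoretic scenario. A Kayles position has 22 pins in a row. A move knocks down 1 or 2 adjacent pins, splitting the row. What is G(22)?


Kayles: a move removes 1 or 2 adjacent pins from a contiguous row.
Removing pins from a row of k leaves two independent rows (a, b) with a + b = k - 1 (one pin) or a + b = k - 2 (two pins); an end removal gives a = 0.
By Sprague-Grundy, G(k) = mex{ G(a) XOR G(b) } over all these splits. G(0) = 0.
G(1): splits (0,0):0^0=0 -> mex({0}) = 1
G(2): splits (0,1):0^1=1 (0,0):0^0=0 -> mex({0, 1}) = 2
G(3): splits (0,2):0^2=2 (1,1):1^1=0 (0,1):0^1=1 -> mex({0, 1, 2}) = 3
G(4): splits (0,3):0^3=3 (1,2):1^2=3 (0,2):0^2=2 (1,1):1^1=0 -> mex({0, 2, 3}) = 1
G(5): splits (0,4):0^1=1 (1,3):1^3=2 (2,2):2^2=0 (0,3):0^3=3 (1,2):1^2=3 -> mex({0, 1, 2, 3}) = 4
G(6) = mex({0, 1, 2, 4}) = 3
G(7) = mex({0, 1, 3, 4, 5}) = 2
G(8) = mex({0, 2, 3, 5, 6}) = 1
G(9) = mex({0, 1, 2, 3, 6, 7}) = 4
G(10) = mex({0, 1, 3, 4, 5, 7}) = 2
G(11) = mex({0, 1, 2, 3, 4, 5}) = 6
G(12) = mex({0, 1, 2, 3, 5, 6, 7}) = 4
G(13) = mex({0, 2, 3, 4, 6, 7}) = 1
G(14) = mex({0, 1, 4, 5, 6, 7}) = 2
G(15) = mex({0, 1, 2, 3, 4, 5, 6}) = 7
G(16) = mex({0, 2, 3, 5, 6, 7}) = 1
G(17) = mex({0, 1, 2, 3, 5, 6, 7}) = 4
G(18) = mex({0, 1, 2, 4, 5, 6}) = 3
G(19) = mex({0, 1, 3, 4, 5, 7}) = 2
G(20) = mex({0, 2, 3, 4, 5, 6, 7}) = 1
G(21) = mex({0, 1, 2, 3, 5, 6, 7}) = 4
G(22) = mex({0, 1, 2, 3, 4, 5, 7}) = 6
Therefore G(22) = 6.

6


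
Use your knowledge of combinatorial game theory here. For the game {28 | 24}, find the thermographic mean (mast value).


Game = {28 | 24}, a switch {a | b} with numbers a > b.
Its thermograph has left wall a - t and right wall b + t, which meet at t = (a - b)/2, where both equal (a + b)/2. So the mast (mean value) is at (a + b)/2.
Mean = (28 + (24))/2 = 52/2 = 26

26


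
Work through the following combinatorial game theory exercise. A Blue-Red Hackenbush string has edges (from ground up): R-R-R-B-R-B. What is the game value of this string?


Edges (from ground): R-R-R-B-R-B
By Berlekamp's sign-expansion rule, a Blue-Red Hackenbush stalk has the value of the surreal number whose sign sequence is the edge sequence with B -> + and R -> -.
Sign sequence: ---+-+
Trace the sign expansion in the surreal number tree, starting from 0:
Edge 1: R (sign -) -> bounds (-inf, 0), value = -1
Edge 2: R (sign -) -> bounds (-inf, -1), value = -2
Edge 3: R (sign -) -> bounds (-inf, -2), value = -3
Edge 4: B (sign +) -> bounds (-3, -2), value = -5/2
Edge 5: R (sign -) -> bounds (-3, -5/2), value = -11/4
Edge 6: B (sign +) -> bounds (-11/4, -5/2), value = -21/8
Game value = -21/8

-21/8


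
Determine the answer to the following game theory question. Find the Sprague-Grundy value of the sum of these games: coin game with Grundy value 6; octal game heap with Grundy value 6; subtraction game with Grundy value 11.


By the Sprague-Grundy theorem, the Grundy value of a sum of games is the XOR of individual Grundy values.
coin game: Grundy value = 6. Running XOR: 0 XOR 6 = 6
octal game heap: Grundy value = 6. Running XOR: 6 XOR 6 = 0
subtraction game: Grundy value = 11. Running XOR: 0 XOR 11 = 11
The combined Grundy value is 11.

11


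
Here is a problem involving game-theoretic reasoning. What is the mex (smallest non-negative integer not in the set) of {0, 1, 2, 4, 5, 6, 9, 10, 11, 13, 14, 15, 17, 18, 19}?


Set = {0, 1, 2, 4, 5, 6, 9, 10, 11, 13, 14, 15, 17, 18, 19}
0 is in the set.
1 is in the set.
2 is in the set.
3 is NOT in the set. This is the mex.
mex = 3

3


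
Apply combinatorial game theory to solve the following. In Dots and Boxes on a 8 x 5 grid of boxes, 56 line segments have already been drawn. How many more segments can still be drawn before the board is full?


Grid: 8 x 5 boxes, i.e. 9 rows and 6 columns of dots.
Horizontal edges: (rows + 1) * cols = 9 * 5 = 45
Vertical edges: rows * (cols + 1) = 8 * 6 = 48
Total edges: 45 + 48 = 93
Edges drawn: 56
Remaining: 93 - 56 = 37

37


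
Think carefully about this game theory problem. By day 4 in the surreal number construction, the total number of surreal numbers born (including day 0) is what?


Day 0: {|} = 0 is born. Count = 1.
Day n: the number of surreal numbers born by day n is 2^(n+1) - 1.
By day 0: 2^1 - 1 = 1
By day 1: 2^2 - 1 = 3
By day 2: 2^3 - 1 = 7
By day 3: 2^4 - 1 = 15
By day 4: 2^5 - 1 = 31
By day 4: 31 surreal numbers.

31


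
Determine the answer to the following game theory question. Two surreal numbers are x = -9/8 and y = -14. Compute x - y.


x = -9/8, y = -14
Converting to common denominator: 8
x = -9/8, y = -112/8
x - y = -9/8 - -14 = 103/8

103/8


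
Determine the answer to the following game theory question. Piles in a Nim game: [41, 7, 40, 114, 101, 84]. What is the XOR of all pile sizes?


We need the XOR (exclusive or) of all pile sizes.
After XOR-ing pile 1 (size 41): 0 XOR 41 = 41
After XOR-ing pile 2 (size 7): 41 XOR 7 = 46
After XOR-ing pile 3 (size 40): 46 XOR 40 = 6
After XOR-ing pile 4 (size 114): 6 XOR 114 = 116
After XOR-ing pile 5 (size 101): 116 XOR 101 = 17
After XOR-ing pile 6 (size 84): 17 XOR 84 = 69
The Nim-value of this position is 69.

69


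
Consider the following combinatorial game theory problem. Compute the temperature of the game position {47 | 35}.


The game is {47 | 35}, a switch {a | b} with numbers a > b.
Cooling {a | b} by t gives {a - t | b + t}, which stops being hot when a - t = b + t, i.e. at t = (a - b)/2. So the temperature of a switch is (a - b)/2.
Temperature = (Left option - Right option) / 2
= (47 - (35)) / 2
= 12 / 2
= 6

6


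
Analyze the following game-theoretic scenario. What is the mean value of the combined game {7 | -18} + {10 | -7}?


G1 = {7 | -18}, G2 = {10 | -7}
Each is a switch {a | b} with numbers a > b; its mean value is (a + b)/2, and mean value is additive over game sums: m(G1 + G2) = m(G1) + m(G2).
Mean of G1 = (7 + (-18))/2 = -11/2 = -11/2
Mean of G2 = (10 + (-7))/2 = 3/2 = 3/2
Mean of G1 + G2 = -11/2 + 3/2 = -4

-4


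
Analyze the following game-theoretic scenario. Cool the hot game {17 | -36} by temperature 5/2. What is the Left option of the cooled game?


Original game: {17 | -36} (a switch {a | b} with a > b).
Cooling by t (for t below the temperature (a - b)/2 = 53/2) taxes each move by t: {a | b} cooled by t is {a - t | b + t}.
Cooling amount: t = 5/2
Cooled Left option: 17 - 5/2 = 29/2
Cooled Right option: -36 + 5/2 = -67/2
Cooled game: {29/2 | -67/2}
Left option = 29/2

29/2


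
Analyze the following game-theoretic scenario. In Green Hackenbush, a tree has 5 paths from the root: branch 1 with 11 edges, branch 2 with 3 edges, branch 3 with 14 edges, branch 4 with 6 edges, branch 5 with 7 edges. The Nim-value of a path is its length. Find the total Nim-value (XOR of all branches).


The tree has 5 branches from the ground vertex.
In Green Hackenbush, the Nim-value of a simple path of length k is k.
Branch 1: length 11, Nim-value = 11
Branch 2: length 3, Nim-value = 3
Branch 3: length 14, Nim-value = 14
Branch 4: length 6, Nim-value = 6
Branch 5: length 7, Nim-value = 7
Total Nim-value = XOR of all branch values:
0 XOR 11 = 11
11 XOR 3 = 8
8 XOR 14 = 6
6 XOR 6 = 0
0 XOR 7 = 7
Nim-value of the tree = 7

7


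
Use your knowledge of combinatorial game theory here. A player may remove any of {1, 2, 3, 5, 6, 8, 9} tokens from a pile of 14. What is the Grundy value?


The subtraction set is S = {1, 2, 3, 5, 6, 8, 9}.
G(k) = mex{ G(k - s) : s in S, s <= k }. We compute iteratively: G(0) = 0.
G(1) = mex({0}) = 1
G(2) = mex({0, 1}) = 2
G(3) = mex({0, 1, 2}) = 3
G(4) = mex({1, 2, 3}) = 0
G(5) = mex({0, 2, 3}) = 1
G(6) = mex({0, 1, 3}) = 2
G(7) = mex({0, 1, 2}) = 3
G(8) = mex({0, 1, 2, 3}) = 4
G(9) = mex({0, 1, 2, 3, 4}) = 5
G(10) = mex({0, 1, 2, 3, 4, 5}) = 6
G(11) = mex({1, 2, 3, 4, 5, 6}) = 0
G(12) = mex({0, 2, 3, 5, 6}) = 1
G(13) = mex({0, 1, 3, 4, 6}) = 2
G(14) = mex({0, 1, 2, 4, 5}) = 3
Therefore G(14) = 3.

3


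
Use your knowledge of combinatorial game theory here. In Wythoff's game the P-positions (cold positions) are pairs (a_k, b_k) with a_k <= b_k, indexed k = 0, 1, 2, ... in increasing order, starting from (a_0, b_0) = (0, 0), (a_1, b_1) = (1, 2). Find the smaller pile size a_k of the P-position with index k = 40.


By Wythoff's theorem, a_k = floor(k * phi) and b_k = floor(k * phi^2) = a_k + k, where phi = (1 + sqrt(5))/2 is the golden ratio.
phi = (1 + sqrt(5))/2 = 1.618034
k = 40
k * phi = 40 * 1.618034 = 64.721360
a_40 = floor(k * phi) = 64

64


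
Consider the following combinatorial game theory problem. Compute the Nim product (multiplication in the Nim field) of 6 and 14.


Nim multiplication is bilinear over XOR: (u XOR v) * w = (u*w) XOR (v*w).
So we split each operand into its bit components and XOR the pairwise Nim products.
6 = 2 + 4 (as XOR of powers of 2).
14 = 2 + 4 + 8 (as XOR of powers of 2).
Using the standard Nim-product table on single bits:
  2*2 = 3,   2*4 = 8,   2*8 = 12,
  4*4 = 6,   4*8 = 11,  8*8 = 13,
and  1*x = x (identity), k*l = l*k (commutative).
Pairwise Nim products:
  2 * 2 = 3
  2 * 4 = 8
  2 * 8 = 12
  4 * 2 = 8
  4 * 4 = 6
  4 * 8 = 11
XOR them: 3 XOR 8 XOR 12 XOR 8 XOR 6 XOR 11 = 2.
Result: 6 * 14 = 2 (in Nim).

2


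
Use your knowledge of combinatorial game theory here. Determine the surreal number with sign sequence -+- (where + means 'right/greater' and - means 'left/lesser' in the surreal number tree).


Sign expansion: -+-
Rule: track bounds (lo, hi), initially (-inf, +inf). On '+', the current value becomes lo and we move to the simplest number in (value, hi): value + 1 if hi = +inf, otherwise the midpoint (value + hi)/2. On '-', the current value becomes hi and we move to value - 1 if lo = -inf, otherwise the midpoint (lo + value)/2.
Start at 0.
Step 1: sign = -, move left. Bounds: (-inf, 0). Value = -1
Step 2: sign = +, move right. Bounds: (-1, 0). Value = -1/2
Step 3: sign = -, move left. Bounds: (-1, -1/2). Value = -3/4
The surreal number with sign expansion -+- is -3/4.

-3/4


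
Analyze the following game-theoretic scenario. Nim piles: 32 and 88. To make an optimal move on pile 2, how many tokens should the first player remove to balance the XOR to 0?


Piles: 32 and 88
Current XOR: 32 XOR 88 = 120 (non-zero, so this is an N-position).
To make the XOR zero, we need to find a move that balances the piles.
For pile 2 (size 88): target = 88 XOR 120 = 32
We reduce pile 2 from 88 to 32.
Tokens removed: 88 - 32 = 56
Verification: 32 XOR 32 = 0

56


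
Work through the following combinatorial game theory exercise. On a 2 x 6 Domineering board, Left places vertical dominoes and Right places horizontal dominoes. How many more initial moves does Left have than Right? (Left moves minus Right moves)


Board is 2 x 6 (rows x cols).
Left (vertical) placements: (rows-1) * cols = 1 * 6 = 6
Right (horizontal) placements: rows * (cols-1) = 2 * 5 = 10
Advantage = Left - Right = 6 - 10 = -4

-4


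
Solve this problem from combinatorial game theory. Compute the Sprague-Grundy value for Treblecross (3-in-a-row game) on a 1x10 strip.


Treblecross: place X on empty cells; 3-in-a-row wins.
Playing within two cells of an existing X lets the opponent win at once, so sensible play treats the cells i-2..i+2 around each X as dead. The player left with no safe cell loses, so this is a normal-play take-away game on strips of safe cells.
Placing X at cell i (0-indexed) of a strip of k safe cells leaves independent strips of sizes max(0, i-2) and max(0, k-i-3). Hence G(k) = mex{ G(max(0,i-2)) XOR G(max(0,k-i-3)) : 0 <= i < k }, with G(0) = 0.
G(1): splits (0,0):0^0=0 -> mex({0}) = 1
G(2): splits (0,0):0^0=0 -> mex({0}) = 1
G(3): splits (0,0):0^0=0 -> mex({0}) = 1
G(4): splits (0,1):0^1=1 (0,0):0^0=0 -> mex({0, 1}) = 2
G(5): splits (0,2):0^1=1 (0,1):0^1=1 (0,0):0^0=0 -> mex({0, 1}) = 2
G(6) = mex({1}) = 0
G(7) = mex({0, 1, 2}) = 3
G(8) = mex({0, 1, 2}) = 3
G(9) = mex({0, 2}) = 1
G(10) = mex({0, 2, 3}) = 1
Therefore G(10) = 1.

1


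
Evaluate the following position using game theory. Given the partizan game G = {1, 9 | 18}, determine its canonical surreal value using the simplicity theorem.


Left options: {1, 9}, max = 9
Right options: {18}, min = 18
All options are numbers and max(Left) < min(Right), so by the simplicity theorem the value is the simplest (earliest-born) number strictly between 9 and 18.
Integers 10 through 17 all lie strictly between 9 and 18.
Among integers, the simplest (lowest birthday = smallest |n|; 0 is born on day 0, +-n on day n) is 10.
No non-integer in the interval can be simpler: if x is a non-integer in the interval, then floor(x) or ceil(x) also lies in the interval (the interval contains an integer), and both are proper prefixes of x's sign expansion, i.e. born earlier. So the game value is 10.
Game value = 10

10


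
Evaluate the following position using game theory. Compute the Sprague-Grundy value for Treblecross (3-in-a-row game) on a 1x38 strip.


Treblecross: place X on empty cells; 3-in-a-row wins.
Playing within two cells of an existing X lets the opponent win at once, so sensible play treats the cells i-2..i+2 around each X as dead. The player left with no safe cell loses, so this is a normal-play take-away game on strips of safe cells.
Placing X at cell i (0-indexed) of a strip of k safe cells leaves independent strips of sizes max(0, i-2) and max(0, k-i-3). Hence G(k) = mex{ G(max(0,i-2)) XOR G(max(0,k-i-3)) : 0 <= i < k }, with G(0) = 0.
G(1): splits (0,0):0^0=0 -> mex({0}) = 1
G(2): splits (0,0):0^0=0 -> mex({0}) = 1
G(3): splits (0,0):0^0=0 -> mex({0}) = 1
G(4): splits (0,1):0^1=1 (0,0):0^0=0 -> mex({0, 1}) = 2
G(5): splits (0,2):0^1=1 (0,1):0^1=1 (0,0):0^0=0 -> mex({0, 1}) = 2
G(6) = mex({1}) = 0
G(7) = mex({0, 1, 2}) = 3
G(8) = mex({0, 1, 2}) = 3
G(9) = mex({0, 2}) = 1
G(10) = mex({0, 2, 3}) = 1
G(11) = mex({0, 3}) = 1
G(12) = mex({1, 3}) = 0
G(13) = mex({0, 1, 2, 3}) = 4
G(14) = mex({0, 1, 2}) = 3
G(15) = mex({0, 1, 2}) = 3
G(16) = mex({0, 1, 2, 4}) = 3
G(17) = mex({0, 1, 3, 4}) = 2
G(18) = mex({0, 1, 3, 4}) = 2
G(19) = mex({0, 1, 3, 5}) = 2
G(20) = mex({0, 1, 2, 3, 5}) = 4
G(21) = mex({0, 1, 2, 3, 5}) = 4
G(22) = mex({1, 2, 6}) = 0
G(23) = mex({0, 1, 2, 3, 4, 6}) = 5
G(24) = mex({0, 1, 2, 3, 4}) = 5
G(25) = mex({0, 1, 3, 4, 7}) = 2
G(26) = mex({0, 1, 3, 4, 5, 7}) = 2
G(27) = mex({0, 1, 3, 5}) = 2
G(28) = mex({0, 1, 2, 5}) = 3
G(29) = mex({0, 1, 2, 4, 5, 6}) = 3
G(30) = mex({1, 2, 4, 6}) = 0
G(31) = mex({0, 1, 2, 3, 4, 6}) = 5
G(32) = mex({1, 2, 3, 4, 7}) = 0
G(33) = mex({0, 3, 7}) = 1
G(34) = mex({0, 2, 3, 5, 7}) = 1
G(35) = mex({0, 2, 3, 5, 6}) = 1
G(36) = mex({0, 1, 2, 5, 6}) = 3
G(37) = mex({0, 1, 2, 4, 5, 6}) = 3
G(38) = mex({0, 1, 2, 4}) = 3
Therefore G(38) = 3.

3


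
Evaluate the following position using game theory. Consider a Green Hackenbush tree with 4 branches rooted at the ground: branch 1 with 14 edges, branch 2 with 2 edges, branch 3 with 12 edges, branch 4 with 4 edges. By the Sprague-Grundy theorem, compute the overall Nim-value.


The tree has 4 branches from the ground vertex.
In Green Hackenbush, the Nim-value of a simple path of length k is k.
Branch 1: length 14, Nim-value = 14
Branch 2: length 2, Nim-value = 2
Branch 3: length 12, Nim-value = 12
Branch 4: length 4, Nim-value = 4
Total Nim-value = XOR of all branch values:
0 XOR 14 = 14
14 XOR 2 = 12
12 XOR 12 = 0
0 XOR 4 = 4
Nim-value of the tree = 4

4


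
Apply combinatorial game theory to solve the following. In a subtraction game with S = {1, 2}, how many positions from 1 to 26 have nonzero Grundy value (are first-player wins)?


Subtraction set S = {1, 2}, so G(n) = n mod 3.
G(n) = 0 when n is a multiple of 3.
Multiples of 3 in [1, 26]: 8
N-positions (nonzero Grundy) = 26 - 8 = 18

18


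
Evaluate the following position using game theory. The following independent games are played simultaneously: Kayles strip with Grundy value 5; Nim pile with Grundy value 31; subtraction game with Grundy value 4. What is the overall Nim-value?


By the Sprague-Grundy theorem, the Grundy value of a sum of games is the XOR of individual Grundy values.
Kayles strip: Grundy value = 5. Running XOR: 0 XOR 5 = 5
Nim pile: Grundy value = 31. Running XOR: 5 XOR 31 = 26
subtraction game: Grundy value = 4. Running XOR: 26 XOR 4 = 30
The combined Grundy value is 30.

30


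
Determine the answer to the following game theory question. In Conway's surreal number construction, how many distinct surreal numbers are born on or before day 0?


Day 0: {|} = 0 is born. Count = 1.
Day n: the number of surreal numbers born by day n is 2^(n+1) - 1.
By day 0: 2^1 - 1 = 1
By day 0: 1 surreal numbers.

1


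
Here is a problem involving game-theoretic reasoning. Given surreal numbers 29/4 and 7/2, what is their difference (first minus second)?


x = 29/4, y = 7/2
Converting to common denominator: 4
x = 29/4, y = 14/4
x - y = 29/4 - 7/2 = 15/4

15/4


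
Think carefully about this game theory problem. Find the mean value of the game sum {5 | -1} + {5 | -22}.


G1 = {5 | -1}, G2 = {5 | -22}
Each is a switch {a | b} with numbers a > b; its mean value is (a + b)/2, and mean value is additive over game sums: m(G1 + G2) = m(G1) + m(G2).
Mean of G1 = (5 + (-1))/2 = 4/2 = 2
Mean of G2 = (5 + (-22))/2 = -17/2 = -17/2
Mean of G1 + G2 = 2 + -17/2 = -13/2

-13/2


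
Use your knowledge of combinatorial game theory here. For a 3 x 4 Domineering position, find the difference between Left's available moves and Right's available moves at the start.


Board is 3 x 4 (rows x cols).
Left (vertical) placements: (rows-1) * cols = 2 * 4 = 8
Right (horizontal) placements: rows * (cols-1) = 3 * 3 = 9
Advantage = Left - Right = 8 - 9 = -1

-1


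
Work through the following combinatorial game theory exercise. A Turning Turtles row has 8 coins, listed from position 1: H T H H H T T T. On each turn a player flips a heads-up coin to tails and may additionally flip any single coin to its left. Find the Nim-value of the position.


Coins: H T H H H T T T
Key fact: a single head at position k behaves exactly like a Nim heap of size k (turning it to T and optionally flipping a coin at j < k corresponds to moving the heap from k to j, or to 0), and heads combine as a disjunctive sum (two heads at the same place would cancel, matching j XOR j = 0). So the Nim-value is the XOR of the 1-indexed positions of the heads.
Face-up positions (1-indexed): [1, 3, 4, 5]
XOR 0 with 1: 0 XOR 1 = 1
XOR 1 with 3: 1 XOR 3 = 2
XOR 2 with 4: 2 XOR 4 = 6
XOR 6 with 5: 6 XOR 5 = 3
Nim-value = 3

3


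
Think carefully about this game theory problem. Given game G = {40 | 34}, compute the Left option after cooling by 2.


Original game: {40 | 34} (a switch {a | b} with a > b).
Cooling by t (for t below the temperature (a - b)/2 = 3) taxes each move by t: {a | b} cooled by t is {a - t | b + t}.
Cooling amount: t = 2
Cooled Left option: 40 - 2 = 38
Cooled Right option: 34 + 2 = 36
Cooled game: {38 | 36}
Left option = 38

38


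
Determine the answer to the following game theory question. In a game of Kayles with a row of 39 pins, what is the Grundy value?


Kayles: a move removes 1 or 2 adjacent pins from a contiguous row.
Removing pins from a row of k leaves two independent rows (a, b) with a + b = k - 1 (one pin) or a + b = k - 2 (two pins); an end removal gives a = 0.
By Sprague-Grundy, G(k) = mex{ G(a) XOR G(b) } over all these splits. G(0) = 0.
G(1): splits (0,0):0^0=0 -> mex({0}) = 1
G(2): splits (0,1):0^1=1 (0,0):0^0=0 -> mex({0, 1}) = 2
G(3): splits (0,2):0^2=2 (1,1):1^1=0 (0,1):0^1=1 -> mex({0, 1, 2}) = 3
G(4): splits (0,3):0^3=3 (1,2):1^2=3 (0,2):0^2=2 (1,1):1^1=0 -> mex({0, 2, 3}) = 1
G(5): splits (0,4):0^1=1 (1,3):1^3=2 (2,2):2^2=0 (0,3):0^3=3 (1,2):1^2=3 -> mex({0, 1, 2, 3}) = 4
G(6) = mex({0, 1, 2, 4}) = 3
G(7) = mex({0, 1, 3, 4, 5}) = 2
G(8) = mex({0, 2, 3, 5, 6}) = 1
G(9) = mex({0, 1, 2, 3, 6, 7}) = 4
G(10) = mex({0, 1, 3, 4, 5, 7}) = 2
G(11) = mex({0, 1, 2, 3, 4, 5}) = 6
G(12) = mex({0, 1, 2, 3, 5, 6, 7}) = 4
G(13) = mex({0, 2, 3, 4, 6, 7}) = 1
G(14) = mex({0, 1, 4, 5, 6, 7}) = 2
G(15) = mex({0, 1, 2, 3, 4, 5, 6}) = 7
G(16) = mex({0, 2, 3, 5, 6, 7}) = 1
G(17) = mex({0, 1, 2, 3, 5, 6, 7}) = 4
G(18) = mex({0, 1, 2, 4, 5, 6}) = 3
G(19) = mex({0, 1, 3, 4, 5, 7}) = 2
G(20) = mex({0, 2, 3, 4, 5, 6, 7}) = 1
G(21) = mex({0, 1, 2, 3, 5, 6, 7}) = 4
G(22) = mex({0, 1, 2, 3, 4, 5, 7}) = 6
G(23) = mex({0, 1, 2, 3, 4, 5, 6}) = 7
G(24) = mex({0, 1, 2, 3, 5, 6, 7}) = 4
G(25) = mex({0, 2, 3, 4, 6, 7}) = 1
G(26) = mex({0, 1, 3, 4, 5, 6, 7}) = 2
G(27) = mex({0, 1, 2, 3, 4, 5, 6, 7}) = 8
G(28) = mex({0, 1, 2, 3, 4, 6, 7, 8}) = 5
G(29) = mex({0, 1, 2, 3, 5, 6, 7, 8, 9}) = 4
G(30) = mex({0, 1, 2, 3, 4, 5, 6, 9, 10}) = 7
G(31) = mex({0, 1, 3, 4, 5, 7, 10, 11}) = 2
G(32) = mex({0, 2, 3, 4, 5, 6, 7, 9, 11}) = 1
G(33) = mex({0, 1, 2, 3, 4, 5, 6, 7, 9, 12}) = 8
G(34) = mex({0, 1, 2, 3, 4, 5, 7, 8, 11, 12}) = 6
G(35) = mex({0, 1, 2, 3, 4, 5, 6, 8, 9, 10, 11}) = 7
G(36) = mex({0, 1, 2, 3, 5, 6, 7, 9, 10}) = 4
G(37) = mex({0, 2, 3, 4, 6, 7, 9, 10, 11, 12}) = 1
G(38) = mex({0, 1, 3, 4, 5, 6, 7, 9, 10, 11, 12}) = 2
G(39) = mex({0, 1, 2, 4, 5, 6, 7, 9, 10, 12, 14}) = 3
Therefore G(39) = 3.

3


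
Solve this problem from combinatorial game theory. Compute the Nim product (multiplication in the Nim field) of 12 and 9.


Nim multiplication is bilinear over XOR: (u XOR v) * w = (u*w) XOR (v*w).
So we split each operand into its bit components and XOR the pairwise Nim products.
12 = 4 + 8 (as XOR of powers of 2).
9 = 1 + 8 (as XOR of powers of 2).
Using the standard Nim-product table on single bits:
  2*2 = 3,   2*4 = 8,   2*8 = 12,
  4*4 = 6,   4*8 = 11,  8*8 = 13,
and  1*x = x (identity), k*l = l*k (commutative).
Pairwise Nim products:
  4 * 1 = 4
  4 * 8 = 11
  8 * 1 = 8
  8 * 8 = 13
XOR them: 4 XOR 11 XOR 8 XOR 13 = 10.
Result: 12 * 9 = 10 (in Nim).

10


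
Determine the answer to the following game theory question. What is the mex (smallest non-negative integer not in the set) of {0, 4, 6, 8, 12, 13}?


Set = {0, 4, 6, 8, 12, 13}
0 is in the set.
1 is NOT in the set. This is the mex.
mex = 1

1


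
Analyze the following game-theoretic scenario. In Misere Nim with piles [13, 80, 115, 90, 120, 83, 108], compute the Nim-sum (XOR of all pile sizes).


We need the XOR (exclusive or) of all pile sizes.
After XOR-ing pile 1 (size 13): 0 XOR 13 = 13
After XOR-ing pile 2 (size 80): 13 XOR 80 = 93
After XOR-ing pile 3 (size 115): 93 XOR 115 = 46
After XOR-ing pile 4 (size 90): 46 XOR 90 = 116
After XOR-ing pile 5 (size 120): 116 XOR 120 = 12
After XOR-ing pile 6 (size 83): 12 XOR 83 = 95
After XOR-ing pile 7 (size 108): 95 XOR 108 = 51
The Nim-value of this position is 51.

51


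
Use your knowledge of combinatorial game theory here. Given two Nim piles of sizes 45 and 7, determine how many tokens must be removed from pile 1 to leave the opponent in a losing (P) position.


Piles: 45 and 7
Current XOR: 45 XOR 7 = 42 (non-zero, so this is an N-position).
To make the XOR zero, we need to find a move that balances the piles.
For pile 1 (size 45): target = 45 XOR 42 = 7
We reduce pile 1 from 45 to 7.
Tokens removed: 45 - 7 = 38
Verification: 7 XOR 7 = 0

38


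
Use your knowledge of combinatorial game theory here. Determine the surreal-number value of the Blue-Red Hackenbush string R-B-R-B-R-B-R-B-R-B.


Edges (from ground): R-B-R-B-R-B-R-B-R-B
By Berlekamp's sign-expansion rule, a Blue-Red Hackenbush stalk has the value of the surreal number whose sign sequence is the edge sequence with B -> + and R -> -.
Sign sequence: -+-+-+-+-+
Trace the sign expansion in the surreal number tree, starting from 0:
Edge 1: R (sign -) -> bounds (-inf, 0), value = -1
Edge 2: B (sign +) -> bounds (-1, 0), value = -1/2
Edge 3: R (sign -) -> bounds (-1, -1/2), value = -3/4
Edge 4: B (sign +) -> bounds (-3/4, -1/2), value = -5/8
Edge 5: R (sign -) -> bounds (-3/4, -5/8), value = -11/16
Edge 6: B (sign +) -> bounds (-11/16, -5/8), value = -21/32
Edge 7: R (sign -) -> bounds (-11/16, -21/32), value = -43/64
Edge 8: B (sign +) -> bounds (-43/64, -21/32), value = -85/128
Edge 9: R (sign -) -> bounds (-43/64, -85/128), value = -171/256
Edge 10: B (sign +) -> bounds (-171/256, -85/128), value = -341/512
Game value = -341/512

-341/512


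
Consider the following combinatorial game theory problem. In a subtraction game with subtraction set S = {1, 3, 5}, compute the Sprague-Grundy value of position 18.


The subtraction set is S = {1, 3, 5}.
G(k) = mex{ G(k - s) : s in S, s <= k }. We compute iteratively: G(0) = 0.
G(1) = mex({0}) = 1
G(2) = mex({1}) = 0
G(3) = mex({0}) = 1
G(4) = mex({1}) = 0
G(5) = mex({0}) = 1
G(6) = mex({1}) = 0
Observe that G(2)..G(6) = 0, 1, 0, 1, 0 repeats G(0)..G(4) = 0, 1, 0, 1, 0.
For k >= max(S) = 5, G(k) is determined by the previous 5 values G(k-5)..G(k-1); a window of 5 consecutive values has recurred shifted by 2, so by induction G(k + 2) = G(k) for all k >= 0: the sequence is periodic from the start with period 2.
One period: G(0..1) = 0, 1.
18 mod 2 = 0, so G(18) = G(0) = 0.

0


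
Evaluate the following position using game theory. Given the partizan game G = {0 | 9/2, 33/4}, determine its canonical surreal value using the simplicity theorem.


Left options: {0}, max = 0
Right options: {9/2, 33/4}, min = 9/2
All options are numbers and max(Left) < min(Right), so by the simplicity theorem the value is the simplest (earliest-born) number strictly between 0 and 9/2.
Integers 1 through 4 all lie strictly between 0 and 9/2.
Among integers, the simplest (lowest birthday = smallest |n|; 0 is born on day 0, +-n on day n) is 1.
No non-integer in the interval can be simpler: if x is a non-integer in the interval, then floor(x) or ceil(x) also lies in the interval (the interval contains an integer), and both are proper prefixes of x's sign expansion, i.e. born earlier. So the game value is 1.
Game value = 1

1


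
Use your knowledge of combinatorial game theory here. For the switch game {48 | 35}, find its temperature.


The game is {48 | 35}, a switch {a | b} with numbers a > b.
Cooling {a | b} by t gives {a - t | b + t}, which stops being hot when a - t = b + t, i.e. at t = (a - b)/2. So the temperature of a switch is (a - b)/2.
Temperature = (Left option - Right option) / 2
= (48 - (35)) / 2
= 13 / 2
= 13/2

13/2


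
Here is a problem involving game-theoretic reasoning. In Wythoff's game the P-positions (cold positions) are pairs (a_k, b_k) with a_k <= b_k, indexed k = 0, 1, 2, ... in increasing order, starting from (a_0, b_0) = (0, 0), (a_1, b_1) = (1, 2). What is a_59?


By Wythoff's theorem, a_k = floor(k * phi) and b_k = floor(k * phi^2) = a_k + k, where phi = (1 + sqrt(5))/2 is the golden ratio.
phi = (1 + sqrt(5))/2 = 1.618034
k = 59
k * phi = 59 * 1.618034 = 95.464005
a_59 = floor(k * phi) = 95

95


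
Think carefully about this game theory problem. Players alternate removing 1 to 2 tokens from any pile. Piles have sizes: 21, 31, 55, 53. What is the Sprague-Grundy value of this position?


Subtraction set: {1, 2}
For this subtraction set, G(n) = n mod 3 (period = max + 1 = 3).
Pile 1 (size 21): G(21) = 21 mod 3 = 0
Pile 2 (size 31): G(31) = 31 mod 3 = 1
Pile 3 (size 55): G(55) = 55 mod 3 = 1
Pile 4 (size 53): G(53) = 53 mod 3 = 2
Total Grundy value = XOR of all: 0 XOR 1 XOR 1 XOR 2 = 2

2


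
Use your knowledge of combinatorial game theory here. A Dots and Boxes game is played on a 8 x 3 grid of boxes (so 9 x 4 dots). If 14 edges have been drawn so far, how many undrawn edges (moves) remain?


Grid: 8 x 3 boxes, i.e. 9 rows and 4 columns of dots.
Horizontal edges: (rows + 1) * cols = 9 * 3 = 27
Vertical edges: rows * (cols + 1) = 8 * 4 = 32
Total edges: 27 + 32 = 59
Edges drawn: 14
Remaining: 59 - 14 = 45

45


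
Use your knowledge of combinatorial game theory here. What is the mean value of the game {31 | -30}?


Game = {31 | -30}, a switch {a | b} with numbers a > b.
Its thermograph has left wall a - t and right wall b + t, which meet at t = (a - b)/2, where both equal (a + b)/2. So the mast (mean value) is at (a + b)/2.
Mean = (31 + (-30))/2 = 1/2 = 1/2

1/2


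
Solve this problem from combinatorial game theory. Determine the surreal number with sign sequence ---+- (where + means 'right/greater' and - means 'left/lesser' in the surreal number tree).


Sign expansion: ---+-
Rule: track bounds (lo, hi), initially (-inf, +inf). On '+', the current value becomes lo and we move to the simplest number in (value, hi): value + 1 if hi = +inf, otherwise the midpoint (value + hi)/2. On '-', the current value becomes hi and we move to value - 1 if lo = -inf, otherwise the midpoint (lo + value)/2.
Start at 0.
Step 1: sign = -, move left. Bounds: (-inf, 0). Value = -1
Step 2: sign = -, move left. Bounds: (-inf, -1). Value = -2
Step 3: sign = -, move left. Bounds: (-inf, -2). Value = -3
Step 4: sign = +, move right. Bounds: (-3, -2). Value = -5/2
Step 5: sign = -, move left. Bounds: (-3, -5/2). Value = -11/4
The surreal number with sign expansion ---+- is -11/4.

-11/4


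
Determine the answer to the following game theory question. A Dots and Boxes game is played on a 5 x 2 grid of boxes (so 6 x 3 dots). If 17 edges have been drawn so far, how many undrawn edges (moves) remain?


Grid: 5 x 2 boxes, i.e. 6 rows and 3 columns of dots.
Horizontal edges: (rows + 1) * cols = 6 * 2 = 12
Vertical edges: rows * (cols + 1) = 5 * 3 = 15
Total edges: 12 + 15 = 27
Edges drawn: 17
Remaining: 27 - 17 = 10

10


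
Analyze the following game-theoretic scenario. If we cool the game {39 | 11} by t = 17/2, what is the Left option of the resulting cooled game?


Original game: {39 | 11} (a switch {a | b} with a > b).
Cooling by t (for t below the temperature (a - b)/2 = 14) taxes each move by t: {a | b} cooled by t is {a - t | b + t}.
Cooling amount: t = 17/2
Cooled Left option: 39 - 17/2 = 61/2
Cooled Right option: 11 + 17/2 = 39/2
Cooled game: {61/2 | 39/2}
Left option = 61/2

61/2


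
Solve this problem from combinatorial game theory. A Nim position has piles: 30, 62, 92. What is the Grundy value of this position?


We need the XOR (exclusive or) of all pile sizes.
After XOR-ing pile 1 (size 30): 0 XOR 30 = 30
After XOR-ing pile 2 (size 62): 30 XOR 62 = 32
After XOR-ing pile 3 (size 92): 32 XOR 92 = 124
The Nim-value of this position is 124.

124


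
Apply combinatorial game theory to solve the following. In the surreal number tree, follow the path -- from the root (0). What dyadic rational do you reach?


Sign expansion: --
Rule: track bounds (lo, hi), initially (-inf, +inf). On '+', the current value becomes lo and we move to the simplest number in (value, hi): value + 1 if hi = +inf, otherwise the midpoint (value + hi)/2. On '-', the current value becomes hi and we move to value - 1 if lo = -inf, otherwise the midpoint (lo + value)/2.
Start at 0.
Step 1: sign = -, move left. Bounds: (-inf, 0). Value = -1
Step 2: sign = -, move left. Bounds: (-inf, -1). Value = -2
The surreal number with sign expansion -- is -2.

-2


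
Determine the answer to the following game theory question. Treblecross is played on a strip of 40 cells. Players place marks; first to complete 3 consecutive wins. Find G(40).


Treblecross: place X on empty cells; 3-in-a-row wins.
Playing within two cells of an existing X lets the opponent win at once, so sensible play treats the cells i-2..i+2 around each X as dead. The player left with no safe cell loses, so this is a normal-play take-away game on strips of safe cells.
Placing X at cell i (0-indexed) of a strip of k safe cells leaves independent strips of sizes max(0, i-2) and max(0, k-i-3). Hence G(k) = mex{ G(max(0,i-2)) XOR G(max(0,k-i-3)) : 0 <= i < k }, with G(0) = 0.
G(1): splits (0,0):0^0=0 -> mex({0}) = 1
G(2): splits (0,0):0^0=0 -> mex({0}) = 1
G(3): splits (0,0):0^0=0 -> mex({0}) = 1
G(4): splits (0,1):0^1=1 (0,0):0^0=0 -> mex({0, 1}) = 2
G(5): splits (0,2):0^1=1 (0,1):0^1=1 (0,0):0^0=0 -> mex({0, 1}) = 2
G(6) = mex({1}) = 0
G(7) = mex({0, 1, 2}) = 3
G(8) = mex({0, 1, 2}) = 3
G(9) = mex({0, 2}) = 1
G(10) = mex({0, 2, 3}) = 1
G(11) = mex({0, 3}) = 1
G(12) = mex({1, 3}) = 0
G(13) = mex({0, 1, 2, 3}) = 4
G(14) = mex({0, 1, 2}) = 3
G(15) = mex({0, 1, 2}) = 3
G(16) = mex({0, 1, 2, 4}) = 3
G(17) = mex({0, 1, 3, 4}) = 2
G(18) = mex({0, 1, 3, 4}) = 2
G(19) = mex({0, 1, 3, 5}) = 2
G(20) = mex({0, 1, 2, 3, 5}) = 4
G(21) = mex({0, 1, 2, 3, 5}) = 4
G(22) = mex({1, 2, 6}) = 0
G(23) = mex({0, 1, 2, 3, 4, 6}) = 5
G(24) = mex({0, 1, 2, 3, 4}) = 5
G(25) = mex({0, 1, 3, 4, 7}) = 2
G(26) = mex({0, 1, 3, 4, 5, 7}) = 2
G(27) = mex({0, 1, 3, 5}) = 2
G(28) = mex({0, 1, 2, 5}) = 3
G(29) = mex({0, 1, 2, 4, 5, 6}) = 3
G(30) = mex({1, 2, 4, 6}) = 0
G(31) = mex({0, 1, 2, 3, 4, 6}) = 5
G(32) = mex({1, 2, 3, 4, 7}) = 0
G(33) = mex({0, 3, 7}) = 1
G(34) = mex({0, 2, 3, 5, 7}) = 1
G(35) = mex({0, 2, 3, 5, 6}) = 1
G(36) = mex({0, 1, 2, 5, 6}) = 3
G(37) = mex({0, 1, 2, 4, 5, 6}) = 3
G(38) = mex({0, 1, 2, 4}) = 3
G(39) = mex({0, 1, 2, 3, 4, 7}) = 5
G(40) = mex({0, 1, 2, 3, 4, 5, 7}) = 6
Therefore G(40) = 6.

6
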